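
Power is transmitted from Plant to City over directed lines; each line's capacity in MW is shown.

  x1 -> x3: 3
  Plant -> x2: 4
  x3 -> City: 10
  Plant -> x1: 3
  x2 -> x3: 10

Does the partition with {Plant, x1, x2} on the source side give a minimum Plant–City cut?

No — its capacity is 13, but the minimum cut has capacity 7.

Given cut capacity: 3 + 10 = 13.
Augment Plant→x1→x3→City: bottleneck 3, flow now 3.
Augment Plant→x2→x3→City: bottleneck 4, flow now 7.
No augmenting path remains; maximum flow = 7.
In the residual graph, reachable from Plant: {Plant}.
Min-cut edges: Plant→x1 (3), Plant→x2 (4); capacity 3 + 4 = 7.
Cut capacity 13 exceeds the max flow 7, so it is not minimum.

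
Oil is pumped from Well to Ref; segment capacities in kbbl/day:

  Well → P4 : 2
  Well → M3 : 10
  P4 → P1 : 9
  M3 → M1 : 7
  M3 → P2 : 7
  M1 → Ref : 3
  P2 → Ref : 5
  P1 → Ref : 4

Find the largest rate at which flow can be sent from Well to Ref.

10

Augment Well→P4→P1→Ref: bottleneck 2, flow now 2.
Augment Well→M3→M1→Ref: bottleneck 3, flow now 5.
Augment Well→M3→P2→Ref: bottleneck 5, flow now 10.
No augmenting path remains; maximum flow = 10.
In the residual graph, reachable from Well: {Well, M3, M1, P2}.
Min-cut edges: Well→P4 (2), M1→Ref (3), P2→Ref (5); capacity 2 + 3 + 5 = 10.
This cut is saturated, so no flow can exceed 10.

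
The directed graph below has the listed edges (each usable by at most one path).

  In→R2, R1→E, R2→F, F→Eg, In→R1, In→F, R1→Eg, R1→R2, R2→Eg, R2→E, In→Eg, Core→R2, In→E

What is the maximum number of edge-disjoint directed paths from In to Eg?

4

Assign every edge capacity 1; by Menger, the answer equals the max flow.
Path In→Eg (+1); total 1.
Path In→F→Eg (+1); total 2.
Path In→R1→Eg (+1); total 3.
Path In→R2→Eg (+1); total 4.
No residual In→Eg path; max flow = 4.
Certifying cut of size 4: {In→Eg, In→F, In→R1, In→R2}.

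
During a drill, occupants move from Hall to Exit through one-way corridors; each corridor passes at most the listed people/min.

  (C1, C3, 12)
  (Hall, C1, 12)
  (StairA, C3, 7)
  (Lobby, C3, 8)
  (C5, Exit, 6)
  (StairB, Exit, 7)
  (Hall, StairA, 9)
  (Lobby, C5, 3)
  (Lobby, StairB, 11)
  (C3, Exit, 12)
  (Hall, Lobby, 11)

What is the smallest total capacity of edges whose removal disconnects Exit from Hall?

22

Augment Hall→Lobby→C3→Exit: bottleneck 8, flow now 8.
Augment Hall→Lobby→C5→Exit: bottleneck 3, flow now 11.
Augment Hall→C1→C3→Exit: bottleneck 4, flow now 15.
Augment Hall→C1→C3→Lobby→StairB→Exit: bottleneck 7, flow now 22. (uses reverse residual edge)
No augmenting path remains; maximum flow = 22.
By max-flow min-cut, the minimum cut capacity equals the max flow.
In the residual graph, reachable from Hall: {Hall, Lobby, C1, StairA, C3, StairB}.
Min-cut edges: Lobby→C5 (3), C3→Exit (12), StairB→Exit (7); capacity 3 + 12 + 7 = 22.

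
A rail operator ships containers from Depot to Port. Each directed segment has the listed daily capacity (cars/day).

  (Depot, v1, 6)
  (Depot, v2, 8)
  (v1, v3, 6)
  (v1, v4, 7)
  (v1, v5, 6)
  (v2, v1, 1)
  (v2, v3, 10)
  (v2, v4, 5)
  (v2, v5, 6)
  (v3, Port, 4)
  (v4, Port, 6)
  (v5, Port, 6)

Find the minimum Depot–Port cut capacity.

14

Augment Depot→v1→v3→Port: bottleneck 4, flow now 4.
Augment Depot→v1→v4→Port: bottleneck 2, flow now 6.
Augment Depot→v2→v4→Port: bottleneck 4, flow now 10.
Augment Depot→v2→v5→Port: bottleneck 4, flow now 14.
No augmenting path remains; maximum flow = 14.
By max-flow min-cut, the minimum cut capacity equals the max flow.
In the residual graph, reachable from Depot: {Depot}.
Min-cut edges: Depot→v1 (6), Depot→v2 (8); capacity 6 + 8 = 14.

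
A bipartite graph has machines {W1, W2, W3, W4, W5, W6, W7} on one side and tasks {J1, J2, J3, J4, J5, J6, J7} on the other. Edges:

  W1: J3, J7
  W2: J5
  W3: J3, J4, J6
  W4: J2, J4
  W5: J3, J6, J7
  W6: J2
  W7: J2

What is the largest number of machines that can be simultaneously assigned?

6

Unit-capacity flow: source→left, listed edges, right→sink; max matching = max flow.
Augmenting path W1→J3 (+1); matched 1.
Augmenting path W2→J5 (+1); matched 2.
Augmenting path W3→J4 (+1); matched 3.
Augmenting path W4→J2 (+1); matched 4.
Augmenting path W5→J6 (+1); matched 5.
Augmenting path W6→J2→W4→J4→W3→J3→W1→J7 (+1); matched 6.
No augmenting path remains; maximum matching = 6.
König certificate: {W1, W2, W3, W4, W5, J2} is a vertex cover of size 6 (every listed pair touches it), so no matching can be larger.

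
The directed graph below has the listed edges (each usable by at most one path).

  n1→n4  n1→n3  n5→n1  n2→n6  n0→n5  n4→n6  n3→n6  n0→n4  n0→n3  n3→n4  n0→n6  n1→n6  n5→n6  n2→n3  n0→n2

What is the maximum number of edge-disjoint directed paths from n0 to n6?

5

Assign every edge capacity 1; by Menger, the answer equals the max flow.
Path n0→n6 (+1); total 1.
Path n0→n2→n6 (+1); total 2.
Path n0→n3→n6 (+1); total 3.
Path n0→n4→n6 (+1); total 4.
Path n0→n5→n6 (+1); total 5.
No residual n0→n6 path; max flow = 5.
Certifying cut of size 5: {n0→n2, n0→n3, n0→n4, n0→n5, n0→n6}.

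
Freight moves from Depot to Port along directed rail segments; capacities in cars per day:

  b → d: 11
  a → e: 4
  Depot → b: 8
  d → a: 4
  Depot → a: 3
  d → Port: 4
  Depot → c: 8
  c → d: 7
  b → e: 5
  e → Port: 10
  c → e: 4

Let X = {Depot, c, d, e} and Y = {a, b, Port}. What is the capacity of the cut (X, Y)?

Edges leaving {Depot, c, d, e}: Depot→a (3), Depot→b (8), d→a (4), d→Port (4), e→Port (10).
Cut capacity = 3 + 8 + 4 + 4 + 10 = 29.

29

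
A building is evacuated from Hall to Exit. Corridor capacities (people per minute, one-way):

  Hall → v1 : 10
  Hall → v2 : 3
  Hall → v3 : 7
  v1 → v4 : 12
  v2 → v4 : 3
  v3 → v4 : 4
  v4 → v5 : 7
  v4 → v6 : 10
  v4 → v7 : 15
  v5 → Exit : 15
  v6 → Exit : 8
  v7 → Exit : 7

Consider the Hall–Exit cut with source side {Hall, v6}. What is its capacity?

28

Edges leaving {Hall, v6}: Hall→v1 (10), Hall→v2 (3), Hall→v3 (7), v6→Exit (8).
Cut capacity = 10 + 3 + 7 + 8 = 28.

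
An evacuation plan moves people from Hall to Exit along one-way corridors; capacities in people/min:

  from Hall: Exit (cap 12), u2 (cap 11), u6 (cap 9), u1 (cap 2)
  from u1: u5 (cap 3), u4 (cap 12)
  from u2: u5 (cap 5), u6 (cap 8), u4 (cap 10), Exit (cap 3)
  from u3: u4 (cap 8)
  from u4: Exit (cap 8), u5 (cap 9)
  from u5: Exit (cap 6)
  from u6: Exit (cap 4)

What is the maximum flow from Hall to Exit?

Augment Hall→Exit: bottleneck 12, flow now 12.
Augment Hall→u2→Exit: bottleneck 3, flow now 15.
Augment Hall→u6→Exit: bottleneck 4, flow now 19.
Augment Hall→u1→u4→Exit: bottleneck 2, flow now 21.
Augment Hall→u2→u4→Exit: bottleneck 6, flow now 27.
Augment Hall→u2→u5→Exit: bottleneck 2, flow now 29.
No augmenting path remains; maximum flow = 29.
In the residual graph, reachable from Hall: {Hall, u6}.
Min-cut edges: Hall→u1 (2), Hall→u2 (11), Hall→Exit (12), u6→Exit (4); capacity 2 + 11 + 12 + 4 = 29.
This cut is saturated, so no flow can exceed 29.

29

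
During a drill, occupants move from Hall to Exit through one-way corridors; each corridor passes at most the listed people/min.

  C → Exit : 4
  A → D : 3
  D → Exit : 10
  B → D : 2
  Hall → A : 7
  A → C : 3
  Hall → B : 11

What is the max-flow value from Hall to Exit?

Augment Hall→A→C→Exit: bottleneck 3, flow now 3.
Augment Hall→A→D→Exit: bottleneck 3, flow now 6.
Augment Hall→B→D→Exit: bottleneck 2, flow now 8.
No augmenting path remains; maximum flow = 8.
In the residual graph, reachable from Hall: {Hall, A, B}.
Min-cut edges: A→C (3), A→D (3), B→D (2); capacity 3 + 3 + 2 = 8.
This cut is saturated, so no flow can exceed 8.

8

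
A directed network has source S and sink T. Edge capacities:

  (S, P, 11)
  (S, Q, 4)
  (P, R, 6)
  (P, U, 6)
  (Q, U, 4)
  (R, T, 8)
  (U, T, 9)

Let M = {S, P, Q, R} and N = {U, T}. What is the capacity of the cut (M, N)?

Edges leaving {S, P, Q, R}: P→U (6), Q→U (4), R→T (8).
Cut capacity = 6 + 4 + 8 = 18.

18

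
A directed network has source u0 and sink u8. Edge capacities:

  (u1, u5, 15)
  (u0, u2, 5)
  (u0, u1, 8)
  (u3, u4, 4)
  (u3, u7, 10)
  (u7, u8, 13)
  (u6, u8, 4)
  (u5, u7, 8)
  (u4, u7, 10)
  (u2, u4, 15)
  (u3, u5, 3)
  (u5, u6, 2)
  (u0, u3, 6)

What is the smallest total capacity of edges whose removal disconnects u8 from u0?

Augment u0→u3→u7→u8: bottleneck 6, flow now 6.
Augment u0→u1→u5→u6→u8: bottleneck 2, flow now 8.
Augment u0→u1→u5→u7→u8: bottleneck 6, flow now 14.
Augment u0→u2→u4→u7→u8: bottleneck 1, flow now 15.
No augmenting path remains; maximum flow = 15.
By max-flow min-cut, the minimum cut capacity equals the max flow.
In the residual graph, reachable from u0: {u0, u1, u2, u3, u4, u5, u7}.
Min-cut edges: u5→u6 (2), u7→u8 (13); capacity 2 + 13 = 15.

15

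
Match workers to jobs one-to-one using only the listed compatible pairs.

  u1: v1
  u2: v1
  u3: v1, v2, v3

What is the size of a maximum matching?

2

Unit-capacity flow: source→left, listed edges, right→sink; max matching = max flow.
Augmenting path u1→v1 (+1); matched 1.
Augmenting path u3→v2 (+1); matched 2.
No augmenting path remains; maximum matching = 2.
König certificate: {u3, v1} is a vertex cover of size 2 (every listed pair touches it), so no matching can be larger.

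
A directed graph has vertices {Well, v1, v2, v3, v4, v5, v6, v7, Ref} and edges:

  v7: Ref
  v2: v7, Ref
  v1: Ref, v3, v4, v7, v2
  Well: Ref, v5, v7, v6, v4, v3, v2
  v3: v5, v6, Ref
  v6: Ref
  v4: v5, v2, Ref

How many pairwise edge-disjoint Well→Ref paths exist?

Assign every edge capacity 1; by Menger, the answer equals the max flow.
Path Well→Ref (+1); total 1.
Path Well→v2→Ref (+1); total 2.
Path Well→v3→Ref (+1); total 3.
Path Well→v4→Ref (+1); total 4.
Path Well→v6→Ref (+1); total 5.
Path Well→v7→Ref (+1); total 6.
No residual Well→Ref path; max flow = 6.
Certifying cut of size 6: {Well→Ref, Well→v2, Well→v3, Well→v4, Well→v6, Well→v7}.

6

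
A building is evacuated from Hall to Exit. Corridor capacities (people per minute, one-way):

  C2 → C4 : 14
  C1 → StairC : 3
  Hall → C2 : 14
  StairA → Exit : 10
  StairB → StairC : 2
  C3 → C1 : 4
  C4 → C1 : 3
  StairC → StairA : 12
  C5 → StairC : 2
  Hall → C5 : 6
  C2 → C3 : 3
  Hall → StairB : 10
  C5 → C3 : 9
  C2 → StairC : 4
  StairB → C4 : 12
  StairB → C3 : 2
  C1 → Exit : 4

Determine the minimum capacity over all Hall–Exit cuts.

14

Augment Hall→C5→C3→C1→Exit: bottleneck 4, flow now 4.
Augment Hall→C5→StairC→StairA→Exit: bottleneck 2, flow now 6.
Augment Hall→C2→StairC→StairA→Exit: bottleneck 4, flow now 10.
Augment Hall→StairB→StairC→StairA→Exit: bottleneck 2, flow now 12.
Augment Hall→C2→C4→C1→StairC→StairA→Exit: bottleneck 2, flow now 14.
No augmenting path remains; maximum flow = 14.
By max-flow min-cut, the minimum cut capacity equals the max flow.
In the residual graph, reachable from Hall: {Hall, C5, C2, StairB, C3, C4, StairC, C1, StairA}.
Min-cut edges: C1→Exit (4), StairA→Exit (10); capacity 4 + 10 = 14.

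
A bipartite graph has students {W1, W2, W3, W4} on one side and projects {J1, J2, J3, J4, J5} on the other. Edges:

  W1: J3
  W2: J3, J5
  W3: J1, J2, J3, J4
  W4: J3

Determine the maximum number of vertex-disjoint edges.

3

Unit-capacity flow: source→left, listed edges, right→sink; max matching = max flow.
Augmenting path W1→J3 (+1); matched 1.
Augmenting path W2→J5 (+1); matched 2.
Augmenting path W3→J1 (+1); matched 3.
No augmenting path remains; maximum matching = 3.
König certificate: {W2, W3, J3} is a vertex cover of size 3 (every listed pair touches it), so no matching can be larger.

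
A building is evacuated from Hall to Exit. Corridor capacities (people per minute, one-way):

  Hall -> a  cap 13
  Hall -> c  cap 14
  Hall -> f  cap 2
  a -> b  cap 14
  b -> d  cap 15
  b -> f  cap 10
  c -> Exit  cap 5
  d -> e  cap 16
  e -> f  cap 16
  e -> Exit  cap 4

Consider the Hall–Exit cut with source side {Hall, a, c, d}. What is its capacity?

Edges leaving {Hall, a, c, d}: Hall→f (2), a→b (14), c→Exit (5), d→e (16).
Cut capacity = 2 + 14 + 5 + 16 = 37.

37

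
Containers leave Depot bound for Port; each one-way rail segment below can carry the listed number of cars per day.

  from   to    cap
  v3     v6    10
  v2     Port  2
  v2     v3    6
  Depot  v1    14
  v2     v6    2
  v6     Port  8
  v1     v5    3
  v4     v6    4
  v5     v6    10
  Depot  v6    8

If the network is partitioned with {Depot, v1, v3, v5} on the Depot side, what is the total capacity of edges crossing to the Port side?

28

Edges leaving {Depot, v1, v3, v5}: Depot→v6 (8), v3→v6 (10), v5→v6 (10).
Cut capacity = 8 + 10 + 10 = 28.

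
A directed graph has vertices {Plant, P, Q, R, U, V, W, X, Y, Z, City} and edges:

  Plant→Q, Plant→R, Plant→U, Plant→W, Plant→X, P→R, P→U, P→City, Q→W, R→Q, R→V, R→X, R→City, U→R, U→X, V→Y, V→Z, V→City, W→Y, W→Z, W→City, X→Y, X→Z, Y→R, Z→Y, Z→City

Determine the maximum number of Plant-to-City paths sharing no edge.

Assign every edge capacity 1; by Menger, the answer equals the max flow.
Path Plant→R→City (+1); total 1.
Path Plant→W→City (+1); total 2.
Path Plant→X→Z→City (+1); total 3.
Path Plant→U→R→V→City (+1); total 4.
No residual Plant→City path; max flow = 4.
Certifying cut of size 4: {R→City, R→V, W→City, Z→City}.

4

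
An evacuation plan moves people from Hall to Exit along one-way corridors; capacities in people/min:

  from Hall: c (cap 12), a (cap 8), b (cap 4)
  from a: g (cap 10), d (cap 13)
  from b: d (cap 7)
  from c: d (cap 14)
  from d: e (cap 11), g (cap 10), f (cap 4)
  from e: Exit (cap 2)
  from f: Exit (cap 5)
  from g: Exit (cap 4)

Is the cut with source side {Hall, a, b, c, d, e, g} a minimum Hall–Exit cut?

Given cut capacity: 4 + 2 + 4 = 10.
Augment Hall→a→g→Exit: bottleneck 4, flow now 4.
Augment Hall→a→d→e→Exit: bottleneck 2, flow now 6.
Augment Hall→a→d→f→Exit: bottleneck 2, flow now 8.
Augment Hall→b→d→f→Exit: bottleneck 2, flow now 10.
No augmenting path remains; maximum flow = 10.
Cut capacity 10 equals the max flow, so it is a minimum cut.

Yes — it is a minimum cut (capacity 10).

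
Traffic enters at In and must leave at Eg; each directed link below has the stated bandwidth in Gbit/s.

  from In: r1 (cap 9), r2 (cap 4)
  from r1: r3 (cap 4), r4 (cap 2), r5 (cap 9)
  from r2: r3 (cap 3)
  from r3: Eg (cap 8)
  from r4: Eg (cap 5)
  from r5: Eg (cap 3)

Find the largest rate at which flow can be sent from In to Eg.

Augment In→r1→r3→Eg: bottleneck 4, flow now 4.
Augment In→r1→r4→Eg: bottleneck 2, flow now 6.
Augment In→r1→r5→Eg: bottleneck 3, flow now 9.
Augment In→r2→r3→Eg: bottleneck 3, flow now 12.
No augmenting path remains; maximum flow = 12.
In the residual graph, reachable from In: {In, r2}.
Min-cut edges: In→r1 (9), r2→r3 (3); capacity 9 + 3 = 12.
This cut is saturated, so no flow can exceed 12.

12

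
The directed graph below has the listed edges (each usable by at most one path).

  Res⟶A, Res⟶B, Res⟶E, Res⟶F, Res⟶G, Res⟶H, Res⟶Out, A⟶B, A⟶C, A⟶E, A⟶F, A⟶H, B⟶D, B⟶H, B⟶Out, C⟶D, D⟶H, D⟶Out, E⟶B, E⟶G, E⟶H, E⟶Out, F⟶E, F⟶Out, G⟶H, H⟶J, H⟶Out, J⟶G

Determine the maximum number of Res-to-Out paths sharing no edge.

Assign every edge capacity 1; by Menger, the answer equals the max flow.
Path Res→Out (+1); total 1.
Path Res→B→Out (+1); total 2.
Path Res→E→Out (+1); total 3.
Path Res→F→Out (+1); total 4.
Path Res→H→Out (+1); total 5.
Path Res→A→B→D→Out (+1); total 6.
No residual Res→Out path; max flow = 6.
Certifying cut of size 6: {H→Out, Res→A, Res→B, Res→E, Res→F, Res→Out}.

6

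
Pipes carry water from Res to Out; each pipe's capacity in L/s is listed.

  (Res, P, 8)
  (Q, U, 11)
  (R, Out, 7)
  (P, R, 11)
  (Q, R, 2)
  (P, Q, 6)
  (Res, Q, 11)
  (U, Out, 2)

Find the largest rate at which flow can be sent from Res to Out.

9

Augment Res→P→R→Out: bottleneck 7, flow now 7.
Augment Res→Q→U→Out: bottleneck 2, flow now 9.
No augmenting path remains; maximum flow = 9.
In the residual graph, reachable from Res: {Res, P, Q, R, U}.
Min-cut edges: R→Out (7), U→Out (2); capacity 7 + 2 = 9.
This cut is saturated, so no flow can exceed 9.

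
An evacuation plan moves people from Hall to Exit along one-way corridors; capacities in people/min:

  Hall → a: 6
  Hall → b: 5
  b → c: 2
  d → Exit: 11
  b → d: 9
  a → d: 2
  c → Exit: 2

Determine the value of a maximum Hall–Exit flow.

Augment Hall→a→d→Exit: bottleneck 2, flow now 2.
Augment Hall→b→c→Exit: bottleneck 2, flow now 4.
Augment Hall→b→d→Exit: bottleneck 3, flow now 7.
No augmenting path remains; maximum flow = 7.
In the residual graph, reachable from Hall: {Hall, a}.
Min-cut edges: Hall→b (5), a→d (2); capacity 5 + 2 = 7.
This cut is saturated, so no flow can exceed 7.

7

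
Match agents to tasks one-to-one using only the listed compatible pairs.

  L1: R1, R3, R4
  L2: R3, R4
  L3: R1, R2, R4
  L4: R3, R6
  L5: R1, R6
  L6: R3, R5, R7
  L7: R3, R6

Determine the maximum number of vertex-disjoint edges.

6

Unit-capacity flow: source→left, listed edges, right→sink; max matching = max flow.
Augmenting path L1→R1 (+1); matched 1.
Augmenting path L2→R3 (+1); matched 2.
Augmenting path L3→R2 (+1); matched 3.
Augmenting path L4→R6 (+1); matched 4.
Augmenting path L6→R5 (+1); matched 5.
Augmenting path L5→R1→L1→R4 (+1); matched 6.
No augmenting path remains; maximum matching = 6.
König certificate: {L3, L6, R1, R3, R4, R6} is a vertex cover of size 6 (every listed pair touches it), so no matching can be larger.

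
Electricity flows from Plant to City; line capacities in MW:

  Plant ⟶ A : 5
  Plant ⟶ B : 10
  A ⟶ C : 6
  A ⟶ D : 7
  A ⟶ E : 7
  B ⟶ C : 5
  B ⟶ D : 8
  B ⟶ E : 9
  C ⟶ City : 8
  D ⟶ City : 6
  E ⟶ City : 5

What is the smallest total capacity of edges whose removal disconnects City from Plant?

Augment Plant→A→C→City: bottleneck 5, flow now 5.
Augment Plant→B→C→City: bottleneck 3, flow now 8.
Augment Plant→B→D→City: bottleneck 6, flow now 14.
Augment Plant→B→E→City: bottleneck 1, flow now 15.
No augmenting path remains; maximum flow = 15.
By max-flow min-cut, the minimum cut capacity equals the max flow.
In the residual graph, reachable from Plant: {Plant}.
Min-cut edges: Plant→A (5), Plant→B (10); capacity 5 + 10 = 15.

15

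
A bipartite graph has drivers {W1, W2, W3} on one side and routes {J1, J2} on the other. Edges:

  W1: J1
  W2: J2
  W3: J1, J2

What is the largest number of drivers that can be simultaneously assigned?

Unit-capacity flow: source→left, listed edges, right→sink; max matching = max flow.
Augmenting path W1→J1 (+1); matched 1.
Augmenting path W2→J2 (+1); matched 2.
No augmenting path remains; maximum matching = 2.
König certificate: {J1, J2} is a vertex cover of size 2 (every listed pair touches it), so no matching can be larger.

2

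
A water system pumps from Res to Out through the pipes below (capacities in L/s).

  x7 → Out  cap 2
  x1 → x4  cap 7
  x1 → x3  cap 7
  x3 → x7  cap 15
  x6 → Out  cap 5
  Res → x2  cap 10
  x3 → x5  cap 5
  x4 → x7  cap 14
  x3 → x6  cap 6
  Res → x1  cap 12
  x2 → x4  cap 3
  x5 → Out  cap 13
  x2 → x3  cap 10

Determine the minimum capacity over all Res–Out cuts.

Augment Res→x1→x3→x5→Out: bottleneck 5, flow now 5.
Augment Res→x1→x3→x6→Out: bottleneck 2, flow now 7.
Augment Res→x1→x4→x7→Out: bottleneck 2, flow now 9.
Augment Res→x2→x3→x6→Out: bottleneck 3, flow now 12.
No augmenting path remains; maximum flow = 12.
By max-flow min-cut, the minimum cut capacity equals the max flow.
In the residual graph, reachable from Res: {Res, x1, x2, x3, x4, x6, x7}.
Min-cut edges: x3→x5 (5), x6→Out (5), x7→Out (2); capacity 5 + 5 + 2 = 12.

12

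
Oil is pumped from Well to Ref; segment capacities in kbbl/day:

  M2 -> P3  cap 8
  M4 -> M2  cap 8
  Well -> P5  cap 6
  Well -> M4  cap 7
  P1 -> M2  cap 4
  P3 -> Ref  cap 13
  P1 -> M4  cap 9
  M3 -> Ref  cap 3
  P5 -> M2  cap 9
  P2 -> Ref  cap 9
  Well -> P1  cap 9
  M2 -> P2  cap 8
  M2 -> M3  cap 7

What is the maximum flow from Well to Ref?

18

Augment Well→P5→M2→P2→Ref: bottleneck 6, flow now 6.
Augment Well→P1→M2→P2→Ref: bottleneck 2, flow now 8.
Augment Well→P1→M2→M3→Ref: bottleneck 2, flow now 10.
Augment Well→M4→M2→M3→Ref: bottleneck 1, flow now 11.
Augment Well→M4→M2→P3→Ref: bottleneck 6, flow now 17.
Augment Well→P1→M4→M2→P3→Ref: bottleneck 1, flow now 18.
No augmenting path remains; maximum flow = 18.
In the residual graph, reachable from Well: {Well, P1, M4}.
Min-cut edges: Well→P5 (6), P1→M2 (4), M4→M2 (8); capacity 6 + 4 + 8 = 18.
This cut is saturated, so no flow can exceed 18.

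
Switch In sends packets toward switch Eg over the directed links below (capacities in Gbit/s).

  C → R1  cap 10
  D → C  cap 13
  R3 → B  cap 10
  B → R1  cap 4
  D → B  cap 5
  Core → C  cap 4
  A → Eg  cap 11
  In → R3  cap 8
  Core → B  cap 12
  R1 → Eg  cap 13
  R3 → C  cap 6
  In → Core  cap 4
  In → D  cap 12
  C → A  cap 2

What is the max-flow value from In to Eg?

Augment In→D→B→R1→Eg: bottleneck 4, flow now 4.
Augment In→D→C→A→Eg: bottleneck 2, flow now 6.
Augment In→D→C→R1→Eg: bottleneck 6, flow now 12.
Augment In→R3→C→R1→Eg: bottleneck 3, flow now 15.
No augmenting path remains; maximum flow = 15.
In the residual graph, reachable from In: {In, D, R3, Core, B, C, R1}.
Min-cut edges: C→A (2), R1→Eg (13); capacity 2 + 13 = 15.
This cut is saturated, so no flow can exceed 15.

15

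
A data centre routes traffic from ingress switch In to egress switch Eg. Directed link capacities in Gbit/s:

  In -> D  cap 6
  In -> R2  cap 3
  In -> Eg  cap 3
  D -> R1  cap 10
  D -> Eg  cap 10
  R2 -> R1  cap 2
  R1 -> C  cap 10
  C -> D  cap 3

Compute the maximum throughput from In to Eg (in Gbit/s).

Augment In→Eg: bottleneck 3, flow now 3.
Augment In→D→Eg: bottleneck 6, flow now 9.
Augment In→R2→R1→C→D→Eg: bottleneck 2, flow now 11.
No augmenting path remains; maximum flow = 11.
In the residual graph, reachable from In: {In, R2}.
Min-cut edges: In→D (6), In→Eg (3), R2→R1 (2); capacity 6 + 3 + 2 = 11.
This cut is saturated, so no flow can exceed 11.

11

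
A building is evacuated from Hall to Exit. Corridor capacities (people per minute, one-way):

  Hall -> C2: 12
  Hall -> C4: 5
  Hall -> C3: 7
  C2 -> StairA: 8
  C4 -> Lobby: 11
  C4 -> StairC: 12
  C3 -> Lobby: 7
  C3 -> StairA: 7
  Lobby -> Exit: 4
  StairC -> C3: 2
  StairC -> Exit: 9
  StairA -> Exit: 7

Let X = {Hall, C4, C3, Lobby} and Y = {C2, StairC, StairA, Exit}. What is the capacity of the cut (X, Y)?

35

Edges leaving {Hall, C4, C3, Lobby}: Hall→C2 (12), C4→StairC (12), C3→StairA (7), Lobby→Exit (4).
Cut capacity = 12 + 12 + 7 + 4 = 35.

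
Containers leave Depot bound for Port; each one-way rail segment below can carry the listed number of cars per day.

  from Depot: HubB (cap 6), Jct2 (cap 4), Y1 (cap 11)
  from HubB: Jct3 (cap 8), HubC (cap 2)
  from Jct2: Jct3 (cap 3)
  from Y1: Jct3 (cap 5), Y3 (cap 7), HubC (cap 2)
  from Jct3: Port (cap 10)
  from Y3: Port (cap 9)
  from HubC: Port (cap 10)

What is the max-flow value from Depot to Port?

Augment Depot→HubB→Jct3→Port: bottleneck 6, flow now 6.
Augment Depot→Jct2→Jct3→Port: bottleneck 3, flow now 9.
Augment Depot→Y1→Jct3→Port: bottleneck 1, flow now 10.
Augment Depot→Y1→Y3→Port: bottleneck 7, flow now 17.
Augment Depot→Y1→HubC→Port: bottleneck 2, flow now 19.
Augment Depot→Y1→Jct3→HubB→HubC→Port: bottleneck 1, flow now 20. (uses reverse residual edge)
No augmenting path remains; maximum flow = 20.
In the residual graph, reachable from Depot: {Depot, Jct2}.
Min-cut edges: Depot→HubB (6), Depot→Y1 (11), Jct2→Jct3 (3); capacity 6 + 11 + 3 = 20.
This cut is saturated, so no flow can exceed 20.

20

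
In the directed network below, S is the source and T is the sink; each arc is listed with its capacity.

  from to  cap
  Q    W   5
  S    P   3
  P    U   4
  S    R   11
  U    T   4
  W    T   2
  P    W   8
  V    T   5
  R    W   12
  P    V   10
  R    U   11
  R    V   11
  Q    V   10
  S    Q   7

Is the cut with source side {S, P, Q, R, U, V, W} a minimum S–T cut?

Given cut capacity: 4 + 5 + 2 = 11.
Augment S→P→U→T: bottleneck 3, flow now 3.
Augment S→Q→V→T: bottleneck 5, flow now 8.
Augment S→Q→W→T: bottleneck 2, flow now 10.
Augment S→R→U→T: bottleneck 1, flow now 11.
No augmenting path remains; maximum flow = 11.
Cut capacity 11 equals the max flow, so it is a minimum cut.

Yes — it is a minimum cut (capacity 11).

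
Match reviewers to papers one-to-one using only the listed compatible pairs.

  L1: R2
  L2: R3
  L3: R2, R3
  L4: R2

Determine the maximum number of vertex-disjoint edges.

2

Unit-capacity flow: source→left, listed edges, right→sink; max matching = max flow.
Augmenting path L1→R2 (+1); matched 1.
Augmenting path L2→R3 (+1); matched 2.
No augmenting path remains; maximum matching = 2.
König certificate: {R2, R3} is a vertex cover of size 2 (every listed pair touches it), so no matching can be larger.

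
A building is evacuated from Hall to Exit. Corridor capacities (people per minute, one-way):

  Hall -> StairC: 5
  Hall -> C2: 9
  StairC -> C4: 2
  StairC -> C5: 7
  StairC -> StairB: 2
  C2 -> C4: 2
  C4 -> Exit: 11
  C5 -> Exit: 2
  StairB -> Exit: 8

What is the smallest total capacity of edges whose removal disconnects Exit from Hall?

7

Augment Hall→StairC→C4→Exit: bottleneck 2, flow now 2.
Augment Hall→StairC→C5→Exit: bottleneck 2, flow now 4.
Augment Hall→StairC→StairB→Exit: bottleneck 1, flow now 5.
Augment Hall→C2→C4→Exit: bottleneck 2, flow now 7.
No augmenting path remains; maximum flow = 7.
By max-flow min-cut, the minimum cut capacity equals the max flow.
In the residual graph, reachable from Hall: {Hall, C2}.
Min-cut edges: Hall→StairC (5), C2→C4 (2); capacity 5 + 2 = 7.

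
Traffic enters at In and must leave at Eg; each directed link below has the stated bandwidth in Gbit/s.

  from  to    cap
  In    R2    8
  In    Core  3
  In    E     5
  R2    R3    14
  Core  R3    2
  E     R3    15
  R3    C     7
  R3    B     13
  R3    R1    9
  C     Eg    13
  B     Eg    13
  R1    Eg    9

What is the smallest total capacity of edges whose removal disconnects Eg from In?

15

Augment In→R2→R3→C→Eg: bottleneck 7, flow now 7.
Augment In→R2→R3→B→Eg: bottleneck 1, flow now 8.
Augment In→Core→R3→B→Eg: bottleneck 2, flow now 10.
Augment In→E→R3→B→Eg: bottleneck 5, flow now 15.
No augmenting path remains; maximum flow = 15.
By max-flow min-cut, the minimum cut capacity equals the max flow.
In the residual graph, reachable from In: {In, Core}.
Min-cut edges: In→R2 (8), In→E (5), Core→R3 (2); capacity 8 + 5 + 2 = 15.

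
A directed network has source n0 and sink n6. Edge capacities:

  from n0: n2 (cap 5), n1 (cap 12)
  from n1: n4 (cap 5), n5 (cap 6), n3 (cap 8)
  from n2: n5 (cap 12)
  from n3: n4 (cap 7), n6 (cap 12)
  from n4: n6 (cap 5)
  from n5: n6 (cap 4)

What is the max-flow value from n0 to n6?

Augment n0→n1→n3→n6: bottleneck 8, flow now 8.
Augment n0→n1→n4→n6: bottleneck 4, flow now 12.
Augment n0→n2→n5→n6: bottleneck 4, flow now 16.
No augmenting path remains; maximum flow = 16.
In the residual graph, reachable from n0: {n0, n2, n5}.
Min-cut edges: n0→n1 (12), n5→n6 (4); capacity 12 + 4 = 16.
This cut is saturated, so no flow can exceed 16.

16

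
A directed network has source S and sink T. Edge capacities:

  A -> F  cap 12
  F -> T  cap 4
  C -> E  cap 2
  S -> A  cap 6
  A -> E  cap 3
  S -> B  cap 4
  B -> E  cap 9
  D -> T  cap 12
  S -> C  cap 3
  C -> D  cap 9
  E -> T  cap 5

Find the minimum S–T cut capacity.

12

Augment S→A→E→T: bottleneck 3, flow now 3.
Augment S→A→F→T: bottleneck 3, flow now 6.
Augment S→B→E→T: bottleneck 2, flow now 8.
Augment S→C→D→T: bottleneck 3, flow now 11.
Augment S→B→E→A→F→T: bottleneck 1, flow now 12. (uses reverse residual edge)
No augmenting path remains; maximum flow = 12.
By max-flow min-cut, the minimum cut capacity equals the max flow.
In the residual graph, reachable from S: {S, A, B, E, F}.
Min-cut edges: S→C (3), E→T (5), F→T (4); capacity 3 + 5 + 4 = 12.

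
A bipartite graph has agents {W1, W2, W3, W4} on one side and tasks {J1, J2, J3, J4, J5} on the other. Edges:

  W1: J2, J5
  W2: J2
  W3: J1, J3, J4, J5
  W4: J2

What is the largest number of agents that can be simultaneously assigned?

3

Unit-capacity flow: source→left, listed edges, right→sink; max matching = max flow.
Augmenting path W1→J2 (+1); matched 1.
Augmenting path W3→J1 (+1); matched 2.
Augmenting path W2→J2→W1→J5 (+1); matched 3.
No augmenting path remains; maximum matching = 3.
König certificate: {W1, W3, J2} is a vertex cover of size 3 (every listed pair touches it), so no matching can be larger.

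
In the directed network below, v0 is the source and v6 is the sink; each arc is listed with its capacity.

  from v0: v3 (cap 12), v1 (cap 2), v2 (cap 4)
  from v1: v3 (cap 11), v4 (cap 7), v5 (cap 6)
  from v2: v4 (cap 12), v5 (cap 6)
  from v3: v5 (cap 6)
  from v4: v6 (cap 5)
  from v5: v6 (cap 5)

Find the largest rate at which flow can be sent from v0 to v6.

10

Augment v0→v1→v4→v6: bottleneck 2, flow now 2.
Augment v0→v2→v4→v6: bottleneck 3, flow now 5.
Augment v0→v2→v5→v6: bottleneck 1, flow now 6.
Augment v0→v3→v5→v6: bottleneck 4, flow now 10.
No augmenting path remains; maximum flow = 10.
In the residual graph, reachable from v0: {v0, v1, v2, v3, v4, v5}.
Min-cut edges: v4→v6 (5), v5→v6 (5); capacity 5 + 5 = 10.
This cut is saturated, so no flow can exceed 10.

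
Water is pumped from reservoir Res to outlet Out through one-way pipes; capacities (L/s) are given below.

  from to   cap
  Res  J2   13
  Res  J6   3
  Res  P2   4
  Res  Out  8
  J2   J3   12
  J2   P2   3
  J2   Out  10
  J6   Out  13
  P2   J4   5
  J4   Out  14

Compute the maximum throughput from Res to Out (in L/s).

Augment Res→Out: bottleneck 8, flow now 8.
Augment Res→J2→Out: bottleneck 10, flow now 18.
Augment Res→J6→Out: bottleneck 3, flow now 21.
Augment Res→P2→J4→Out: bottleneck 4, flow now 25.
Augment Res→J2→P2→J4→Out: bottleneck 1, flow now 26.
No augmenting path remains; maximum flow = 26.
In the residual graph, reachable from Res: {Res, J2, J3, P2}.
Min-cut edges: Res→J6 (3), Res→Out (8), J2→Out (10), P2→J4 (5); capacity 3 + 8 + 10 + 5 = 26.
This cut is saturated, so no flow can exceed 26.

26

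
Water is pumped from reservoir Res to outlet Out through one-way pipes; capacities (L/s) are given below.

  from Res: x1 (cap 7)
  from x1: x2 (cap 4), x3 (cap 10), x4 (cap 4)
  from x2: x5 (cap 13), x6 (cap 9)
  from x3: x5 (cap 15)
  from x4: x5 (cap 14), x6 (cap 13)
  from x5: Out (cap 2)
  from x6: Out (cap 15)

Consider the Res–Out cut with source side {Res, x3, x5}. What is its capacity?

Edges leaving {Res, x3, x5}: Res→x1 (7), x5→Out (2).
Cut capacity = 7 + 2 = 9.

9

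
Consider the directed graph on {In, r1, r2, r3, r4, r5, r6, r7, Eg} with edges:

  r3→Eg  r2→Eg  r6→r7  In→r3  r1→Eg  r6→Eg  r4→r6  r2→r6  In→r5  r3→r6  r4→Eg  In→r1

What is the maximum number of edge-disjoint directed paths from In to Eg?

2

Assign every edge capacity 1; by Menger, the answer equals the max flow.
Path In→r1→Eg (+1); total 1.
Path In→r3→Eg (+1); total 2.
No residual In→Eg path; max flow = 2.
Certifying cut of size 2: {In→r1, In→r3}.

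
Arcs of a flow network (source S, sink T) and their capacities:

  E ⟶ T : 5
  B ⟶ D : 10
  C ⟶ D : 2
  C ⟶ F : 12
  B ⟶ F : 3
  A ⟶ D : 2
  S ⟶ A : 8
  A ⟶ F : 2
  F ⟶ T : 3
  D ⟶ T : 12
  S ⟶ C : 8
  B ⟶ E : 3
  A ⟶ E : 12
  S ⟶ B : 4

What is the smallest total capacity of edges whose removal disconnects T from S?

Augment S→A→D→T: bottleneck 2, flow now 2.
Augment S→A→E→T: bottleneck 5, flow now 7.
Augment S→A→F→T: bottleneck 1, flow now 8.
Augment S→B→D→T: bottleneck 4, flow now 12.
Augment S→C→D→T: bottleneck 2, flow now 14.
Augment S→C→F→T: bottleneck 2, flow now 16.
No augmenting path remains; maximum flow = 16.
By max-flow min-cut, the minimum cut capacity equals the max flow.
In the residual graph, reachable from S: {S, A, C, E, F}.
Min-cut edges: S→B (4), A→D (2), C→D (2), E→T (5), F→T (3); capacity 4 + 2 + 2 + 5 + 3 = 16.

16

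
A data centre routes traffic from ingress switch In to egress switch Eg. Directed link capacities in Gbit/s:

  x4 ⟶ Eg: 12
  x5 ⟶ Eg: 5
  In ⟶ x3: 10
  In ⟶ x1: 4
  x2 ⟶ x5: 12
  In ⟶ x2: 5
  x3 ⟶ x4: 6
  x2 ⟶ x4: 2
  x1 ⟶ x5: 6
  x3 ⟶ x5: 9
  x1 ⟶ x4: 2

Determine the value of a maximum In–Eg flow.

Augment In→x1→x4→Eg: bottleneck 2, flow now 2.
Augment In→x1→x5→Eg: bottleneck 2, flow now 4.
Augment In→x2→x4→Eg: bottleneck 2, flow now 6.
Augment In→x2→x5→Eg: bottleneck 3, flow now 9.
Augment In→x3→x4→Eg: bottleneck 6, flow now 15.
No augmenting path remains; maximum flow = 15.
In the residual graph, reachable from In: {In, x1, x2, x3, x5}.
Min-cut edges: x1→x4 (2), x2→x4 (2), x3→x4 (6), x5→Eg (5); capacity 2 + 2 + 6 + 5 = 15.
This cut is saturated, so no flow can exceed 15.

15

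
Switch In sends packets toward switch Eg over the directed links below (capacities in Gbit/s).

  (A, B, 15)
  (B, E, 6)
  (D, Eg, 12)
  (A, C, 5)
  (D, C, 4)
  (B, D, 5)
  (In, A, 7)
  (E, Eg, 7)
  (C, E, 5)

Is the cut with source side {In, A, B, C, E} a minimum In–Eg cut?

No — its capacity is 12, but the minimum cut has capacity 7.

Given cut capacity: 5 + 7 = 12.
Augment In→A→B→D→Eg: bottleneck 5, flow now 5.
Augment In→A→B→E→Eg: bottleneck 2, flow now 7.
No augmenting path remains; maximum flow = 7.
In the residual graph, reachable from In: {In}.
Min-cut edges: In→A (7); capacity 7 = 7.
Cut capacity 12 exceeds the max flow 7, so it is not minimum.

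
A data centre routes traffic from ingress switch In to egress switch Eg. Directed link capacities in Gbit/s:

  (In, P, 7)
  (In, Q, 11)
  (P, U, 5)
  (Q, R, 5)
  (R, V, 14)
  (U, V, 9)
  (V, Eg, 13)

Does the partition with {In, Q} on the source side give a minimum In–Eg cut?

No — its capacity is 12, but the minimum cut has capacity 10.

Given cut capacity: 7 + 5 = 12.
Augment In→P→U→V→Eg: bottleneck 5, flow now 5.
Augment In→Q→R→V→Eg: bottleneck 5, flow now 10.
No augmenting path remains; maximum flow = 10.
In the residual graph, reachable from In: {In, P, Q}.
Min-cut edges: P→U (5), Q→R (5); capacity 5 + 5 = 10.
Cut capacity 12 exceeds the max flow 10, so it is not minimum.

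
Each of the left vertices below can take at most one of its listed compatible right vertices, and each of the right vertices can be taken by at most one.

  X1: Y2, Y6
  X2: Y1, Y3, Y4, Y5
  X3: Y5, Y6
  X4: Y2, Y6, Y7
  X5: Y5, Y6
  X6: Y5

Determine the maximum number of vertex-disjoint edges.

5

Unit-capacity flow: source→left, listed edges, right→sink; max matching = max flow.
Augmenting path X1→Y2 (+1); matched 1.
Augmenting path X2→Y1 (+1); matched 2.
Augmenting path X3→Y5 (+1); matched 3.
Augmenting path X4→Y6 (+1); matched 4.
Augmenting path X5→Y6→X4→Y7 (+1); matched 5.
No augmenting path remains; maximum matching = 5.
König certificate: {X1, X2, X4, Y5, Y6} is a vertex cover of size 5 (every listed pair touches it), so no matching can be larger.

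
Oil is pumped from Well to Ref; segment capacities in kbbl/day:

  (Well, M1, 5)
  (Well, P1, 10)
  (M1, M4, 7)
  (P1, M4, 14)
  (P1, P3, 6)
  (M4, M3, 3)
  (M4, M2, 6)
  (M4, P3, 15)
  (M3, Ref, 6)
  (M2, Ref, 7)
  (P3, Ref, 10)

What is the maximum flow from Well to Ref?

15

Augment Well→P1→P3→Ref: bottleneck 6, flow now 6.
Augment Well→M1→M4→M3→Ref: bottleneck 3, flow now 9.
Augment Well→M1→M4→M2→Ref: bottleneck 2, flow now 11.
Augment Well→P1→M4→M2→Ref: bottleneck 4, flow now 15.
No augmenting path remains; maximum flow = 15.
In the residual graph, reachable from Well: {Well}.
Min-cut edges: Well→M1 (5), Well→P1 (10); capacity 5 + 10 = 15.
This cut is saturated, so no flow can exceed 15.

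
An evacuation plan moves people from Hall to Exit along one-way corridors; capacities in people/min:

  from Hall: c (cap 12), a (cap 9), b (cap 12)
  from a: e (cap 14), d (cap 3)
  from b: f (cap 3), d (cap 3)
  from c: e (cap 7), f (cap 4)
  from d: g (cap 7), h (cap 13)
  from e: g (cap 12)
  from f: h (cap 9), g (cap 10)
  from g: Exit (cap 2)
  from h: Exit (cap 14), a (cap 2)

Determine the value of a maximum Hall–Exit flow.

15

Augment Hall→a→d→g→Exit: bottleneck 2, flow now 2.
Augment Hall→a→d→h→Exit: bottleneck 1, flow now 3.
Augment Hall→b→d→h→Exit: bottleneck 3, flow now 6.
Augment Hall→b→f→h→Exit: bottleneck 3, flow now 9.
Augment Hall→c→f→h→Exit: bottleneck 4, flow now 13.
Augment Hall→a→e→g→d→h→Exit: bottleneck 2, flow now 15. (uses reverse residual edge)
No augmenting path remains; maximum flow = 15.
In the residual graph, reachable from Hall: {Hall, a, b, c, e, g}.
Min-cut edges: a→d (3), b→d (3), b→f (3), c→f (4), g→Exit (2); capacity 3 + 3 + 3 + 4 + 2 = 15.
This cut is saturated, so no flow can exceed 15.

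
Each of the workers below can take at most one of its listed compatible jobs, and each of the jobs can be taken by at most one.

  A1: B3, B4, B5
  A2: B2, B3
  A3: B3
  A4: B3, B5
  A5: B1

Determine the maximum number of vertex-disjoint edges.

Unit-capacity flow: source→left, listed edges, right→sink; max matching = max flow.
Augmenting path A1→B3 (+1); matched 1.
Augmenting path A2→B2 (+1); matched 2.
Augmenting path A4→B5 (+1); matched 3.
Augmenting path A5→B1 (+1); matched 4.
Augmenting path A3→B3→A1→B4 (+1); matched 5.
No augmenting path remains; maximum matching = 5.
König certificate: {A1, A2, A3, A4, A5} is a vertex cover of size 5 (every listed pair touches it), so no matching can be larger.

5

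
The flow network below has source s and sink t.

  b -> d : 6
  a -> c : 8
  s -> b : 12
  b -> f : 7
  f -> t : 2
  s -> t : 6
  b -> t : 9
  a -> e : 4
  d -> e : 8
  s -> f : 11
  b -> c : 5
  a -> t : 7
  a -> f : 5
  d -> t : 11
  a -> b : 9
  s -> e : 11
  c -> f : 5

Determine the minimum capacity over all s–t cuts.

20

Augment s→t: bottleneck 6, flow now 6.
Augment s→b→t: bottleneck 9, flow now 15.
Augment s→f→t: bottleneck 2, flow now 17.
Augment s→b→d→t: bottleneck 3, flow now 20.
No augmenting path remains; maximum flow = 20.
By max-flow min-cut, the minimum cut capacity equals the max flow.
In the residual graph, reachable from s: {s, e, f}.
Min-cut edges: s→b (12), s→t (6), f→t (2); capacity 12 + 6 + 2 = 20.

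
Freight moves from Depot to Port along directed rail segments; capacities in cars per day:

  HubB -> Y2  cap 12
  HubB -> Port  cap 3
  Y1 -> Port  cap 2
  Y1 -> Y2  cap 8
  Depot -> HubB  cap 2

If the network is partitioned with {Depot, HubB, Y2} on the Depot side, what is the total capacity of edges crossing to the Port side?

Edges leaving {Depot, HubB, Y2}: HubB→Port (3).
Cut capacity = 3 = 3.

3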